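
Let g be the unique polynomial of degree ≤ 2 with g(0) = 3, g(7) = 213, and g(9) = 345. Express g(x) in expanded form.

g(x) = 4x^2 + 2x + 3

Write g(x) = ax^2 + bx + c. Substituting each data point gives a linear system:
  c = 3
  49a + 7b + c = 213
  81a + 9b + c = 345
Solving the system yields a = 4, b = 2, c = 3.
So g(x) = 4x^2 + 2x + 3.
Check: g(9) = 345. ✓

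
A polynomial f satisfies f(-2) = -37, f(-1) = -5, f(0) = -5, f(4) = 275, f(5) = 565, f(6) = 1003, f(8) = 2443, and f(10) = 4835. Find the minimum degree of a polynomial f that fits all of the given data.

3

Divided differences on the nodes -2, -1, 0, 4, 5, 6, 8, 10:
  order 0: -37  -5  -5  275  565  1003  2443  4835
  order 1: 32  0  70  290  438  720  1196
  order 2: -16  14  44  74  94  119
  order 3: 5  5  5  5  5
  order 4: 0  0  0  0
  order 5: 0  0  0
  order 6: 0  0
  order 7: 0
The order-3 divided differences are all 5 (nonzero) and every higher order vanishes, so the data lies on a polynomial of degree exactly 3.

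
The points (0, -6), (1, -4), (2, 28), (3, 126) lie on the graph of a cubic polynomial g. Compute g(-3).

-192

Write g(u) = au^3 + bu^2 + cu + d. Substituting each data point gives a linear system:
  d = -6
  a + b + c + d = -4
  8a + 4b + 2c + d = 28
  27a + 9b + 3c + d = 126
Solving the system yields a = 6, b = -3, c = -1, d = -6.
So g(u) = 6u³ - 3u² - u - 6.
Then g(-3) = -192.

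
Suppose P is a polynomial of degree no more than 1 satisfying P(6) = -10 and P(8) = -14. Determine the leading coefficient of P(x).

Write P(x) = ax + b. Substituting each data point gives a linear system:
  6a + b = -10
  8a + b = -14
Solving the system yields a = -2, b = 2.
So P(x) = -2x + 2.
The leading coefficient is -2.

-2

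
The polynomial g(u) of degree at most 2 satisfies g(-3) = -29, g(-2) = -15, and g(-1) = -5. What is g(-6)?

Forward differences of the values at u = -3, -2, -1:
  g  : -29  -15  -5
  Δ  : 14  10
  Δ^2: -4
The second differences are constant, confirming degree 2.
Interpolating (Newton forward form) and evaluating at u = -6 gives g(-6) = -95.

-95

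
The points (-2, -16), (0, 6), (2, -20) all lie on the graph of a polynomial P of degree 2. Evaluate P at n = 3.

-51

Using the Lagrange interpolation formula with nodes -2, 0, 2:
  L_0(n) = n(n - 2) / 8
  L_1(n) = (n + 2)(n - 2) / -4
  L_2(n) = (n + 2)n / 8
Then P(n) = -16·L_0(n) + 6·L_1(n) - 20·L_2(n).
Expanding and collecting terms gives P(n) = -6n^2 - n + 6.
Evaluating at n = 3: P(3) = -51.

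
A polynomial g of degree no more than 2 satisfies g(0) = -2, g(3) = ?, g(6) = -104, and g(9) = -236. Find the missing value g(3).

The 3 known points determine the degree-2 polynomial uniquely.
Write g(u) = au^2 + bu + c. Substituting each data point gives a linear system:
  c = -2
  36a + 6b + c = -104
  81a + 9b + c = -236
Solving the system yields a = -3, b = 1, c = -2.
So g(u) = -3u^2 + u - 2.
Then g(3) = -26.

-26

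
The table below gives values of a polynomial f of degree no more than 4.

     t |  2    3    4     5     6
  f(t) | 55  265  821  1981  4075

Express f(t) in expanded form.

f(t) = 3t^4 + t^3 - t^2 + t + 1

Write f(t) = at^4 + bt^3 + ct^2 + dt + e. Substituting each data point gives a linear system:
  16a + 8b + 4c + 2d + e = 55
  81a + 27b + 9c + 3d + e = 265
  256a + 64b + 16c + 4d + e = 821
  625a + 125b + 25c + 5d + e = 1981
  1296a + 216b + 36c + 6d + e = 4075
Solving the system yields a = 3, b = 1, c = -1, d = 1, e = 1.
So f(t) = 3t^4 + t^3 - t^2 + t + 1.
Check: f(3) = 265. ✓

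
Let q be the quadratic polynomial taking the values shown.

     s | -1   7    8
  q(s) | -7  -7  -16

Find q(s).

q(s) = -s^2 + 6s

Using the Lagrange interpolation formula with nodes -1, 7, 8:
  L_0(s) = (s - 7)(s - 8) / 72
  L_1(s) = (s + 1)(s - 8) / -8
  L_2(s) = (s + 1)(s - 7) / 9
Then q(s) = -7·L_0(s) - 7·L_1(s) - 16·L_2(s).
Expanding and collecting terms gives q(s) = -s^2 + 6s.
Check: q(-1) = -7. ✓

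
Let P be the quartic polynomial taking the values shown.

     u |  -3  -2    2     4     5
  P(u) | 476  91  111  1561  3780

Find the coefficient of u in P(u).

Write P(u) = au^4 + bu^3 + cu^2 + du + e. Substituting each data point gives a linear system:
  81a - 27b + 9c - 3d + e = 476
  16a - 8b + 4c - 2d + e = 91
  16a + 8b + 4c + 2d + e = 111
  256a + 64b + 16c + 4d + e = 1561
  625a + 125b + 25c + 5d + e = 3780
Solving the system yields a = 6, b = 0, c = 0, d = 5, e = 5.
So P(u) = 6u^4 + 5u + 5.
The coefficient of u is 5.

5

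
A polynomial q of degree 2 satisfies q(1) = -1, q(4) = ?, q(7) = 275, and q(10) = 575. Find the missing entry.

83

On equispaced nodes a degree-2 polynomial has vanishing third forward difference, so
  - q(1) + 3·q(4) - 3·q(7) + q(10) = 0.
Substituting the known values and solving for q(4):
  3·q(4) = 249
  q(4) = 83.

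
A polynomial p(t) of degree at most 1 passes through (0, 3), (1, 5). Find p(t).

p(t) = 2t + 3

Using the Lagrange interpolation formula with nodes 0, 1:
  L_0(t) = (t - 1) / -1
  L_1(t) = t / 1
Then p(t) = 3·L_0(t) + 5·L_1(t).
Expanding and collecting terms gives p(t) = 2t + 3.
Check: p(1) = 5. ✓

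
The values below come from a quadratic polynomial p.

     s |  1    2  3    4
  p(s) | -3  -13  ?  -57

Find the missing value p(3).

The 3 known points determine the degree-2 polynomial uniquely.
Write p(s) = as^2 + bs + c. Substituting each data point gives a linear system:
  a + b + c = -3
  4a + 2b + c = -13
  16a + 4b + c = -57
Solving the system yields a = -4, b = 2, c = -1.
So p(s) = -4s^2 + 2s - 1.
Then p(3) = -31.

-31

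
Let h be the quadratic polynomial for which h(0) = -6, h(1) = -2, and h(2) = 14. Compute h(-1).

2

Using the Lagrange interpolation formula with nodes 0, 1, 2:
  L_0(u) = (u - 1)(u - 2) / 2
  L_1(u) = u(u - 2) / -1
  L_2(u) = u(u - 1) / 2
Then h(u) = -6·L_0(u) - 2·L_1(u) + 14·L_2(u).
Expanding and collecting terms gives h(u) = 6u² - 2u - 6.
Evaluating at u = -1: h(-1) = 2.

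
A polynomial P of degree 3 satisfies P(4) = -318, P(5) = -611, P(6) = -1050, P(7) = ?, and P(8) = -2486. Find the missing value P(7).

-1665

The 4 known points determine the degree-3 polynomial uniquely.
Write P(t) = at^3 + bt^2 + ct + d. Substituting each data point gives a linear system:
  64a + 16b + 4c + d = -318
  125a + 25b + 5c + d = -611
  216a + 36b + 6c + d = -1050
  512a + 64b + 8c + d = -2486
Solving the system yields a = -5, b = 2, c = -6, d = -6.
So P(t) = -5t³ + 2t² - 6t - 6.
Then P(7) = -1665.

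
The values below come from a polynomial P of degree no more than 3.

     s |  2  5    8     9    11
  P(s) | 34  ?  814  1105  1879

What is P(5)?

The 4 known points determine the degree-3 polynomial uniquely.
Write P(s) = as^3 + bs^2 + cs + d. Substituting each data point gives a linear system:
  8a + 4b + 2c + d = 34
  512a + 64b + 8c + d = 814
  729a + 81b + 9c + d = 1105
  1331a + 121b + 11c + d = 1879
Solving the system yields a = 1, b = 4, c = 6, d = -2.
So P(s) = s^3 + 4s^2 + 6s - 2.
Then P(5) = 253.

253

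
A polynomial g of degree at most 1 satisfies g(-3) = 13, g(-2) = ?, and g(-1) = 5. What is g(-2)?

On equispaced nodes a degree-1 polynomial has vanishing second forward difference, so
  g(-3) - 2·g(-2) + g(-1) = 0.
Substituting the known values and solving for g(-2):
  -2·g(-2) = -18
  g(-2) = 9.

9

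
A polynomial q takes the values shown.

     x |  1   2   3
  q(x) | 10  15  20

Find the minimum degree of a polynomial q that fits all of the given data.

1

Forward differences of the values at x = 1, 2, 3:
  q  : 10  15  20
  Δ  : 5  5
  Δ^2: 0
The first differences are constant (5) and nonzero, while all higher differences vanish, so the minimal degree is 1.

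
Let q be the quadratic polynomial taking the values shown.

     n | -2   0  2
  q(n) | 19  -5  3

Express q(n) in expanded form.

q(n) = 4n^2 - 4n - 5

Write q(n) = an^2 + bn + c. Substituting each data point gives a linear system:
  4a - 2b + c = 19
  c = -5
  4a + 2b + c = 3
Solving the system yields a = 4, b = -4, c = -5.
So q(n) = 4n^2 - 4n - 5.
Check: q(-2) = 19. ✓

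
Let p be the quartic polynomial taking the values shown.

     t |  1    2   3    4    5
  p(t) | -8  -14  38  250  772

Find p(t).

Write p(t) = at^4 + bt^3 + ct^2 + dt + e. Substituting each data point gives a linear system:
  a + b + c + d + e = -8
  16a + 8b + 4c + 2d + e = -14
  81a + 27b + 9c + 3d + e = 38
  256a + 64b + 16c + 4d + e = 250
  625a + 125b + 25c + 5d + e = 772
Solving the system yields a = 2, b = -3, c = -3, d = -6, e = 2.
So p(t) = 2t^4 - 3t^3 - 3t^2 - 6t + 2.
Check: p(3) = 38. ✓

p(t) = 2t^4 - 3t^3 - 3t^2 - 6t + 2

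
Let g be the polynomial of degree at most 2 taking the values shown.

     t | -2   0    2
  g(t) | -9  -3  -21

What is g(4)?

Write g(t) = at^2 + bt + c. Substituting each data point gives a linear system:
  4a - 2b + c = -9
  c = -3
  4a + 2b + c = -21
Solving the system yields a = -3, b = -3, c = -3.
So g(t) = -3t² - 3t - 3.
Then g(4) = -63.

-63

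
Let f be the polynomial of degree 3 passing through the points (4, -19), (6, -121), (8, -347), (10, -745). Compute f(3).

Using the Lagrange interpolation formula with nodes 4, 6, 8, 10:
  L_0(t) = (t - 6)(t - 8)(t - 10) / -48
  L_1(t) = (t - 4)(t - 8)(t - 10) / 16
  L_2(t) = (t - 4)(t - 6)(t - 10) / -16
  L_3(t) = (t - 4)(t - 6)(t - 8) / 48
Then f(t) = -19·L_0(t) - 121·L_1(t) - 347·L_2(t) - 745·L_3(t).
Expanding and collecting terms gives f(t) = -t³ + (5/2)t² + 5.
Evaluating at t = 3: f(3) = 1/2.

1/2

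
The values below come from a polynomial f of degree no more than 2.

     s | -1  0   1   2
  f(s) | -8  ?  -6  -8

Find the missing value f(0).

-6

On equispaced nodes a degree-2 polynomial has vanishing third forward difference, so
  - f(-1) + 3·f(0) - 3·f(1) + f(2) = 0.
Substituting the known values and solving for f(0):
  3·f(0) = -18
  f(0) = -6.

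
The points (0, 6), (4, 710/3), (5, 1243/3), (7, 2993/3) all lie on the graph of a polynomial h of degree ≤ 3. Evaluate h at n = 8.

4282/3

Write h(n) = an^3 + bn^2 + cn + d. Substituting each data point gives a linear system:
  d = 6
  64a + 16b + 4c + d = 710/3
  125a + 25b + 5c + d = 1243/3
  343a + 49b + 7c + d = 2993/3
Solving the system yields a = 2, b = 6, c = 5/3, d = 6.
So h(n) = 2n^3 + 6n^2 + (5/3)n + 6.
Then h(8) = 4282/3.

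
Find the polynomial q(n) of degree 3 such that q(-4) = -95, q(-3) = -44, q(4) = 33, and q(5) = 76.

q(n) = n^3 - 2n^2 + 1

Write q(n) = an^3 + bn^2 + cn + d. Substituting each data point gives a linear system:
  -64a + 16b - 4c + d = -95
  -27a + 9b - 3c + d = -44
  64a + 16b + 4c + d = 33
  125a + 25b + 5c + d = 76
Solving the system yields a = 1, b = -2, c = 0, d = 1.
So q(n) = n³ - 2n² + 1.
Check: q(4) = 33. ✓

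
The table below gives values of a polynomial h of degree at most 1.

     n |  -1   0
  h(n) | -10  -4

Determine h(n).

h(n) = 6n - 4

Using the Lagrange interpolation formula with nodes -1, 0:
  L_0(n) = n / -1
  L_1(n) = (n + 1) / 1
Then h(n) = -10·L_0(n) - 4·L_1(n).
Expanding and collecting terms gives h(n) = 6n - 4.
Check: h(-1) = -10. ✓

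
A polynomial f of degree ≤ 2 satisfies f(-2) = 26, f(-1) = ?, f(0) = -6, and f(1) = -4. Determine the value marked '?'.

4

The 3 known points determine the degree-2 polynomial uniquely.
Write f(x) = ax^2 + bx + c. Substituting each data point gives a linear system:
  4a - 2b + c = 26
  c = -6
  a + b + c = -4
Solving the system yields a = 6, b = -4, c = -6.
So f(x) = 6x² - 4x - 6.
Then f(-1) = 4.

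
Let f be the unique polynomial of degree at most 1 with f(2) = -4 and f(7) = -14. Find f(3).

-6

Using the Lagrange interpolation formula with nodes 2, 7:
  L_0(s) = (s - 7) / -5
  L_1(s) = (s - 2) / 5
Then f(s) = -4·L_0(s) - 14·L_1(s).
Expanding and collecting terms gives f(s) = -2s.
Evaluating at s = 3: f(3) = -6.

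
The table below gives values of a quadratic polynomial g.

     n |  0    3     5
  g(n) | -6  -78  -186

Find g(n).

Using the Lagrange interpolation formula with nodes 0, 3, 5:
  L_0(n) = (n - 3)(n - 5) / 15
  L_1(n) = n(n - 5) / -6
  L_2(n) = n(n - 3) / 10
Then g(n) = -6·L_0(n) - 78·L_1(n) - 186·L_2(n).
Expanding and collecting terms gives g(n) = -6n^2 - 6n - 6.
Check: g(0) = -6. ✓

g(n) = -6n^2 - 6n - 6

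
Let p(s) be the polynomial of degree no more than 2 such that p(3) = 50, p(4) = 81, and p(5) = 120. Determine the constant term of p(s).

Write p(s) = as^2 + bs + c. Substituting each data point gives a linear system:
  9a + 3b + c = 50
  16a + 4b + c = 81
  25a + 5b + c = 120
Solving the system yields a = 4, b = 3, c = 5.
So p(s) = 4s^2 + 3s + 5.
The constant term is 5.

5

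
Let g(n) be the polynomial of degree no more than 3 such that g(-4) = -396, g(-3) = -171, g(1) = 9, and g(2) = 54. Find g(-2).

-54

Write g(n) = an^3 + bn^2 + cn + d. Substituting each data point gives a linear system:
  -64a + 16b - 4c + d = -396
  -27a + 9b - 3c + d = -171
  a + b + c + d = 9
  8a + 4b + 2c + d = 54
Solving the system yields a = 6, b = 0, c = 3, d = 0.
So g(n) = 6n^3 + 3n.
Then g(-2) = -54.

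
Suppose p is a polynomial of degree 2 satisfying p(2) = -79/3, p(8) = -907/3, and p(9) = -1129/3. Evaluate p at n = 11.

Using the Lagrange interpolation formula with nodes 2, 8, 9:
  L_0(n) = (n - 8)(n - 9) / 42
  L_1(n) = (n - 2)(n - 9) / -6
  L_2(n) = (n - 2)(n - 8) / 7
Then p(n) = -79/3·L_0(n) - 907/3·L_1(n) - 1129/3·L_2(n).
Expanding and collecting terms gives p(n) = -4n² - 6n + 5/3.
Evaluating at n = 11: p(11) = -1645/3.

-1645/3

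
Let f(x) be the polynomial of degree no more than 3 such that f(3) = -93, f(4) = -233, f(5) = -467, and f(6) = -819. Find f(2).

-23

Using the Lagrange interpolation formula with nodes 3, 4, 5, 6:
  L_0(x) = (x - 4)(x - 5)(x - 6) / -6
  L_1(x) = (x - 3)(x - 5)(x - 6) / 2
  L_2(x) = (x - 3)(x - 4)(x - 6) / -2
  L_3(x) = (x - 3)(x - 4)(x - 5) / 6
Then f(x) = -93·L_0(x) - 233·L_1(x) - 467·L_2(x) - 819·L_3(x).
Expanding and collecting terms gives f(x) = -4x³ + x² + x + 3.
Evaluating at x = 2: f(2) = -23.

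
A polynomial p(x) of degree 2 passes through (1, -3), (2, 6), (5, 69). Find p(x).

p(x) = 3x^2 - 6

Write p(x) = ax^2 + bx + c. Substituting each data point gives a linear system:
  a + b + c = -3
  4a + 2b + c = 6
  25a + 5b + c = 69
Solving the system yields a = 3, b = 0, c = -6.
So p(x) = 3x^2 - 6.
Check: p(5) = 69. ✓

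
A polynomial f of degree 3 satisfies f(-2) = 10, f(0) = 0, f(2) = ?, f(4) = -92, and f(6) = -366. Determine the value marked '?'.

-2

The 4 known points determine the degree-3 polynomial uniquely.
Write f(s) = as^3 + bs^2 + cs + d. Substituting each data point gives a linear system:
  -8a + 4b - 2c + d = 10
  d = 0
  64a + 16b + 4c + d = -92
  216a + 36b + 6c + d = -366
Solving the system yields a = -2, b = 1, c = 5, d = 0.
So f(s) = -2s^3 + s^2 + 5s.
Then f(2) = -2.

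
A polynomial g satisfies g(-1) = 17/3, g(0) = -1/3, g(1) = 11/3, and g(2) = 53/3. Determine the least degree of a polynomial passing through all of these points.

2

Forward differences of the values at s = -1, 0, 1, 2:
  g  : 17/3  -1/3  11/3  53/3
  Δ  : -6  4  14
  Δ^2: 10  10
  Δ^3: 0
The second differences are constant (10) and nonzero, while all higher differences vanish, so the minimal degree is 2.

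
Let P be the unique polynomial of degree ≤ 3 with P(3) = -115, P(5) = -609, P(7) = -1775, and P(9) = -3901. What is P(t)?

P(t) = -6t^3 + 6t^2 - t - 4

Using the Lagrange interpolation formula with nodes 3, 5, 7, 9:
  L_0(t) = (t - 5)(t - 7)(t - 9) / -48
  L_1(t) = (t - 3)(t - 7)(t - 9) / 16
  L_2(t) = (t - 3)(t - 5)(t - 9) / -16
  L_3(t) = (t - 3)(t - 5)(t - 7) / 48
Then P(t) = -115·L_0(t) - 609·L_1(t) - 1775·L_2(t) - 3901·L_3(t).
Expanding and collecting terms gives P(t) = -6t^3 + 6t^2 - t - 4.
Check: P(9) = -3901. ✓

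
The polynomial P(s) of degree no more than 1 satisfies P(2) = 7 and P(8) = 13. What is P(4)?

Write P(s) = as + b. Substituting each data point gives a linear system:
  2a + b = 7
  8a + b = 13
Solving the system yields a = 1, b = 5.
So P(s) = s + 5.
Then P(4) = 9.

9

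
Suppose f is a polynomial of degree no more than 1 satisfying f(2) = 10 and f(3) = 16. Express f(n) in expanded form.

f(n) = 6n - 2

Using the Lagrange interpolation formula with nodes 2, 3:
  L_0(n) = (n - 3) / -1
  L_1(n) = (n - 2) / 1
Then f(n) = 10·L_0(n) + 16·L_1(n).
Expanding and collecting terms gives f(n) = 6n - 2.
Check: f(2) = 10. ✓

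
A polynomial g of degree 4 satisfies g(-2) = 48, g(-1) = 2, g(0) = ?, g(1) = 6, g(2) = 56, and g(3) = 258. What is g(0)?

0

The 5 known points determine the degree-4 polynomial uniquely.
Write g(t) = at^4 + bt^3 + ct^2 + dt + e. Substituting each data point gives a linear system:
  16a - 8b + 4c - 2d + e = 48
  a - b + c - d + e = 2
  a + b + c + d + e = 6
  16a + 8b + 4c + 2d + e = 56
  81a + 27b + 9c + 3d + e = 258
Solving the system yields a = 3, b = 0, c = 1, d = 2, e = 0.
So g(t) = 3t^4 + t^2 + 2t.
Then g(0) = 0.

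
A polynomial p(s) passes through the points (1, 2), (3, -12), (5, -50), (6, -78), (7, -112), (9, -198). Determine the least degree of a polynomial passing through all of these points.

2

Divided differences on the nodes 1, 3, 5, 6, 7, 9:
  order 0: 2  -12  -50  -78  -112  -198
  order 1: -7  -19  -28  -34  -43
  order 2: -3  -3  -3  -3
  order 3: 0  0  0
  order 4: 0  0
  order 5: 0
The order-2 divided differences are all -3 (nonzero) and every higher order vanishes, so the data lies on a polynomial of degree exactly 2.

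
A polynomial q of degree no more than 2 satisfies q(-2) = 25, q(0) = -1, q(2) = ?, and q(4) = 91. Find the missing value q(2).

21

The 3 known points determine the degree-2 polynomial uniquely.
Write q(t) = at^2 + bt + c. Substituting each data point gives a linear system:
  4a - 2b + c = 25
  c = -1
  16a + 4b + c = 91
Solving the system yields a = 6, b = -1, c = -1.
So q(t) = 6t² - t - 1.
Then q(2) = 21.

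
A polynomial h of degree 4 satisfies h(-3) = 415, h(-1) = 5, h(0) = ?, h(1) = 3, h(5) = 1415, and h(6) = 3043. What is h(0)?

-5

The 5 known points determine the degree-4 polynomial uniquely.
Write h(t) = at^4 + bt^3 + ct^2 + dt + e. Substituting each data point gives a linear system:
  81a - 27b + 9c - 3d + e = 415
  a - b + c - d + e = 5
  a + b + c + d + e = 3
  625a + 125b + 25c + 5d + e = 1415
  1296a + 216b + 36c + 6d + e = 3043
Solving the system yields a = 3, b = -5, c = 6, d = 4, e = -5.
So h(t) = 3t^4 - 5t^3 + 6t^2 + 4t - 5.
Then h(0) = -5.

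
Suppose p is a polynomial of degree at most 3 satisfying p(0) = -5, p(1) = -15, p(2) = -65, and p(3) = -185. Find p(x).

Using the Lagrange interpolation formula with nodes 0, 1, 2, 3:
  L_0(x) = (x - 1)(x - 2)(x - 3) / -6
  L_1(x) = x(x - 2)(x - 3) / 2
  L_2(x) = x(x - 1)(x - 3) / -2
  L_3(x) = x(x - 1)(x - 2) / 6
Then p(x) = -5·L_0(x) - 15·L_1(x) - 65·L_2(x) - 185·L_3(x).
Expanding and collecting terms gives p(x) = -5x³ - 5x² - 5.
Check: p(0) = -5. ✓

p(x) = -5x^3 - 5x^2 - 5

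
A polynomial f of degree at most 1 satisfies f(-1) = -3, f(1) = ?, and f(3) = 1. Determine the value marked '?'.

On equispaced nodes a degree-1 polynomial has vanishing second forward difference, so
  f(-1) - 2·f(1) + f(3) = 0.
Substituting the known values and solving for f(1):
  -2·f(1) = 2
  f(1) = -1.

-1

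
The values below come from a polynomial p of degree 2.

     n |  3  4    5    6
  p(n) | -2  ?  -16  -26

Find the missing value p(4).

-8

The 3 known points determine the degree-2 polynomial uniquely.
Write p(n) = an^2 + bn + c. Substituting each data point gives a linear system:
  9a + 3b + c = -2
  25a + 5b + c = -16
  36a + 6b + c = -26
Solving the system yields a = -1, b = 1, c = 4.
So p(n) = -n^2 + n + 4.
Then p(4) = -8.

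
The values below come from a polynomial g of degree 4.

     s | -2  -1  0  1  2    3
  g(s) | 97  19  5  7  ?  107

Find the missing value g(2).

25

On equispaced nodes a degree-4 polynomial has vanishing fifth forward difference, so
  - g(-2) + 5·g(-1) - 10·g(0) + 10·g(1) - 5·g(2) + g(3) = 0.
Substituting the known values and solving for g(2):
  -5·g(2) = -125
  g(2) = 25.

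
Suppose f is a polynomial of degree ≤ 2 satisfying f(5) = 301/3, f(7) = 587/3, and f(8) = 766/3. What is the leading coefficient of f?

Write f(u) = au^2 + bu + c. Substituting each data point gives a linear system:
  25a + 5b + c = 301/3
  49a + 7b + c = 587/3
  64a + 8b + c = 766/3
Solving the system yields a = 4, b = -1/3, c = 2.
So f(u) = 4u² - (1/3)u + 2.
The leading coefficient is 4.

4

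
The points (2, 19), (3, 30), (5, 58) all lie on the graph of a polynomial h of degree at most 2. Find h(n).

h(n) = n^2 + 6n + 3

Using the Lagrange interpolation formula with nodes 2, 3, 5:
  L_0(n) = (n - 3)(n - 5) / 3
  L_1(n) = (n - 2)(n - 5) / -2
  L_2(n) = (n - 2)(n - 3) / 6
Then h(n) = 19·L_0(n) + 30·L_1(n) + 58·L_2(n).
Expanding and collecting terms gives h(n) = n^2 + 6n + 3.
Check: h(5) = 58. ✓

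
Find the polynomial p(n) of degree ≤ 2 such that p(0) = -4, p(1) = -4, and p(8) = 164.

p(n) = 3n^2 - 3n - 4

Write p(n) = an^2 + bn + c. Substituting each data point gives a linear system:
  c = -4
  a + b + c = -4
  64a + 8b + c = 164
Solving the system yields a = 3, b = -3, c = -4.
So p(n) = 3n^2 - 3n - 4.
Check: p(0) = -4. ✓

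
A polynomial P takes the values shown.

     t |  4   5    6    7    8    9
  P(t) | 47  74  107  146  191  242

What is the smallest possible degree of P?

2

Forward differences of the values at t = 4, 5, 6, 7, 8, 9:
  P  : 47  74  107  146  191  242
  Δ  : 27  33  39  45  51
  Δ^2: 6  6  6  6
  Δ^3: 0  0  0
  Δ^4: 0  0
  Δ^5: 0
The second differences are constant (6) and nonzero, while all higher differences vanish, so the minimal degree is 2.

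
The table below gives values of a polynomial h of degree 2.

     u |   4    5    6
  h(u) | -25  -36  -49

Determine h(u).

Write h(u) = au^2 + bu + c. Substituting each data point gives a linear system:
  16a + 4b + c = -25
  25a + 5b + c = -36
  36a + 6b + c = -49
Solving the system yields a = -1, b = -2, c = -1.
So h(u) = -u^2 - 2u - 1.
Check: h(6) = -49. ✓

h(u) = -u^2 - 2u - 1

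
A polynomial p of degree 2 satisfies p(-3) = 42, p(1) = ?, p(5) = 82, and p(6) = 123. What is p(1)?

The 3 known points determine the degree-2 polynomial uniquely.
Write p(s) = as^2 + bs + c. Substituting each data point gives a linear system:
  9a - 3b + c = 42
  25a + 5b + c = 82
  36a + 6b + c = 123
Solving the system yields a = 4, b = -3, c = -3.
So p(s) = 4s^2 - 3s - 3.
Then p(1) = -2.

-2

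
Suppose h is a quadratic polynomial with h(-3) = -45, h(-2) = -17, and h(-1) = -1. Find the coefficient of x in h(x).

Write h(x) = ax^2 + bx + c. Substituting each data point gives a linear system:
  9a - 3b + c = -45
  4a - 2b + c = -17
  a - b + c = -1
Solving the system yields a = -6, b = -2, c = 3.
So h(x) = -6x^2 - 2x + 3.
The coefficient of x is -2.

-2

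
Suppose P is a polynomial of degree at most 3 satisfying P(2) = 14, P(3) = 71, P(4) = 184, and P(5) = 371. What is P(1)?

Using the Lagrange interpolation formula with nodes 2, 3, 4, 5:
  L_0(s) = (s - 3)(s - 4)(s - 5) / -6
  L_1(s) = (s - 2)(s - 4)(s - 5) / 2
  L_2(s) = (s - 2)(s - 3)(s - 5) / -2
  L_3(s) = (s - 2)(s - 3)(s - 4) / 6
Then P(s) = 14·L_0(s) + 71·L_1(s) + 184·L_2(s) + 371·L_3(s).
Expanding and collecting terms gives P(s) = 3s³ + s² - 5s - 4.
Evaluating at s = 1: P(1) = -5.

-5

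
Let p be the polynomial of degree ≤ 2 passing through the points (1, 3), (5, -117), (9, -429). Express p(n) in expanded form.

Using the Lagrange interpolation formula with nodes 1, 5, 9:
  L_0(n) = (n - 5)(n - 9) / 32
  L_1(n) = (n - 1)(n - 9) / -16
  L_2(n) = (n - 1)(n - 5) / 32
Then p(n) = 3·L_0(n) - 117·L_1(n) - 429·L_2(n).
Expanding and collecting terms gives p(n) = -6n^2 + 6n + 3.
Check: p(9) = -429. ✓

p(n) = -6n^2 + 6n + 3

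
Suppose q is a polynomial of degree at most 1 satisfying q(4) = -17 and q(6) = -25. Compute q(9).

Using the Lagrange interpolation formula with nodes 4, 6:
  L_0(n) = (n - 6) / -2
  L_1(n) = (n - 4) / 2
Then q(n) = -17·L_0(n) - 25·L_1(n).
Expanding and collecting terms gives q(n) = -4n - 1.
Evaluating at n = 9: q(9) = -37.

-37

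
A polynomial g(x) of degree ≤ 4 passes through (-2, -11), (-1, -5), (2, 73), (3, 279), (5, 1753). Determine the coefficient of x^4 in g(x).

2

Write g(x) = ax^4 + bx^3 + cx^2 + dx + e. Substituting each data point gives a linear system:
  16a - 8b + 4c - 2d + e = -11
  a - b + c - d + e = -5
  16a + 8b + 4c + 2d + e = 73
  81a + 27b + 9c + 3d + e = 279
  625a + 125b + 25c + 5d + e = 1753
Solving the system yields a = 2, b = 4, c = -1, d = 5, e = 3.
So g(x) = 2x^4 + 4x^3 - x^2 + 5x + 3.
The leading coefficient is 2.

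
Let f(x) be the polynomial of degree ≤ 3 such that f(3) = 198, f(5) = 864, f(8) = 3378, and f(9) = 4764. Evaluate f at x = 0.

Write f(x) = ax^3 + bx^2 + cx + d. Substituting each data point gives a linear system:
  27a + 9b + 3c + d = 198
  125a + 25b + 5c + d = 864
  512a + 64b + 8c + d = 3378
  729a + 81b + 9c + d = 4764
Solving the system yields a = 6, b = 5, c = -1, d = -6.
So f(x) = 6x³ + 5x² - x - 6.
Then f(0) = -6.

-6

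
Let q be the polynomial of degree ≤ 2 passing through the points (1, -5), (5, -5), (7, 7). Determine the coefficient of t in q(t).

-6

Write q(t) = at^2 + bt + c. Substituting each data point gives a linear system:
  a + b + c = -5
  25a + 5b + c = -5
  49a + 7b + c = 7
Solving the system yields a = 1, b = -6, c = 0.
So q(t) = t^2 - 6t.
The coefficient of t is -6.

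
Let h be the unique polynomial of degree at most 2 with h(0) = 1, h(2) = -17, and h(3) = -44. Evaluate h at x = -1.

-8

Using the Lagrange interpolation formula with nodes 0, 2, 3:
  L_0(x) = (x - 2)(x - 3) / 6
  L_1(x) = x(x - 3) / -2
  L_2(x) = x(x - 2) / 3
Then h(x) = 1·L_0(x) - 17·L_1(x) - 44·L_2(x).
Expanding and collecting terms gives h(x) = -6x^2 + 3x + 1.
Evaluating at x = -1: h(-1) = -8.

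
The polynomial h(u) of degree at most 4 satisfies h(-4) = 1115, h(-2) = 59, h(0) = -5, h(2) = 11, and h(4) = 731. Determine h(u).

h(u) = 4u^4 - 3u^3 - 6u^2 - 5

Write h(u) = au^4 + bu^3 + cu^2 + du + e. Substituting each data point gives a linear system:
  256a - 64b + 16c - 4d + e = 1115
  16a - 8b + 4c - 2d + e = 59
  e = -5
  16a + 8b + 4c + 2d + e = 11
  256a + 64b + 16c + 4d + e = 731
Solving the system yields a = 4, b = -3, c = -6, d = 0, e = -5.
So h(u) = 4u^4 - 3u^3 - 6u^2 - 5.
Check: h(-2) = 59. ✓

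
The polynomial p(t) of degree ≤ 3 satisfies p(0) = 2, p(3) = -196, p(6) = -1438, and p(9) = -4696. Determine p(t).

p(t) = -6t^3 - 4t^2 + 2

Write p(t) = at^3 + bt^2 + ct + d. Substituting each data point gives a linear system:
  d = 2
  27a + 9b + 3c + d = -196
  216a + 36b + 6c + d = -1438
  729a + 81b + 9c + d = -4696
Solving the system yields a = -6, b = -4, c = 0, d = 2.
So p(t) = -6t^3 - 4t^2 + 2.
Check: p(3) = -196. ✓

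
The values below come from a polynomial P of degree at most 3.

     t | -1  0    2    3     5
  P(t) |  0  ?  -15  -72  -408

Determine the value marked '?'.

-3

The 4 known points determine the degree-3 polynomial uniquely.
Write P(t) = at^3 + bt^2 + ct + d. Substituting each data point gives a linear system:
  -a + b - c + d = 0
  8a + 4b + 2c + d = -15
  27a + 9b + 3c + d = -72
  125a + 25b + 5c + d = -408
Solving the system yields a = -4, b = 3, c = 4, d = -3.
So P(t) = -4t³ + 3t² + 4t - 3.
Then P(0) = -3.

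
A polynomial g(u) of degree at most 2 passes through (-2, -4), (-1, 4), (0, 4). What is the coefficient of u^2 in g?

Write g(u) = au^2 + bu + c. Substituting each data point gives a linear system:
  4a - 2b + c = -4
  a - b + c = 4
  c = 4
Solving the system yields a = -4, b = -4, c = 4.
So g(u) = -4u² - 4u + 4.
The leading coefficient is -4.

-4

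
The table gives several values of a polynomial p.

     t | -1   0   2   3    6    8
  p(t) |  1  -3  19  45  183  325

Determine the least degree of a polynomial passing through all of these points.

Divided differences on the nodes -1, 0, 2, 3, 6, 8:
  order 0: 1  -3  19  45  183  325
  order 1: -4  11  26  46  71
  order 2: 5  5  5  5
  order 3: 0  0  0
  order 4: 0  0
  order 5: 0
The order-2 divided differences are all 5 (nonzero) and every higher order vanishes, so the data lies on a polynomial of degree exactly 2.

2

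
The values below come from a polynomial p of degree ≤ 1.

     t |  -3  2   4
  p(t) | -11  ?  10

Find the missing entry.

The 2 known points determine the degree-1 polynomial uniquely.
Write p(t) = at + b. Substituting each data point gives a linear system:
  -3a + b = -11
  4a + b = 10
Solving the system yields a = 3, b = -2.
So p(t) = 3t - 2.
Then p(2) = 4.

4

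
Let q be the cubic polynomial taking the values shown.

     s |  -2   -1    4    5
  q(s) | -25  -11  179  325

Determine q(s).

q(s) = 2s^3 + 2s^2 + 6s - 5

Write q(s) = as^3 + bs^2 + cs + d. Substituting each data point gives a linear system:
  -8a + 4b - 2c + d = -25
  -a + b - c + d = -11
  64a + 16b + 4c + d = 179
  125a + 25b + 5c + d = 325
Solving the system yields a = 2, b = 2, c = 6, d = -5.
So q(s) = 2s^3 + 2s^2 + 6s - 5.
Check: q(5) = 325. ✓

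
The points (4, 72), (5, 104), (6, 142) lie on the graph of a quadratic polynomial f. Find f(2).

26

Using the Lagrange interpolation formula with nodes 4, 5, 6:
  L_0(t) = (t - 5)(t - 6) / 2
  L_1(t) = (t - 4)(t - 6) / -1
  L_2(t) = (t - 4)(t - 5) / 2
Then f(t) = 72·L_0(t) + 104·L_1(t) + 142·L_2(t).
Expanding and collecting terms gives f(t) = 3t^2 + 5t + 4.
Evaluating at t = 2: f(2) = 26.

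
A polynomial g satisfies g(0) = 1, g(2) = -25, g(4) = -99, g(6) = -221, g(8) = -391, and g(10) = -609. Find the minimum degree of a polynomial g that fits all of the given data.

Forward differences of the values at n = 0, 2, 4, 6, 8, 10:
  g  : 1  -25  -99  -221  -391  -609
  Δ  : -26  -74  -122  -170  -218
  Δ^2: -48  -48  -48  -48
  Δ^3: 0  0  0
  Δ^4: 0  0
  Δ^5: 0
The second differences are constant (-48) and nonzero, while all higher differences vanish, so the minimal degree is 2.

2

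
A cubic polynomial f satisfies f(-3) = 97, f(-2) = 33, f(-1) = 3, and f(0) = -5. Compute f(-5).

375

Forward differences of the values at x = -3, -2, -1, 0:
  f  : 97  33  3  -5
  Δ  : -64  -30  -8
  Δ^2: 34  22
  Δ^3: -12
The third differences are constant, confirming degree 3.
Interpolating (Newton forward form) and evaluating at x = -5 gives f(-5) = 375.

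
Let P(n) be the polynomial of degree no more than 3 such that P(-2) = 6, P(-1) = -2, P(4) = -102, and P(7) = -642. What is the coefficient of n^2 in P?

0

Write P(n) = an^3 + bn^2 + cn + d. Substituting each data point gives a linear system:
  -8a + 4b - 2c + d = 6
  -a + b - c + d = -2
  64a + 16b + 4c + d = -102
  343a + 49b + 7c + d = -642
Solving the system yields a = -2, b = 0, c = 6, d = 2.
So P(n) = -2n^3 + 6n + 2.
The coefficient of n^2 is 0.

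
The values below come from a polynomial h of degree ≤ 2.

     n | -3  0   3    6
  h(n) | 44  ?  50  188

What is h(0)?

2

On equispaced nodes a degree-2 polynomial has vanishing third forward difference, so
  - h(-3) + 3·h(0) - 3·h(3) + h(6) = 0.
Substituting the known values and solving for h(0):
  3·h(0) = 6
  h(0) = 2.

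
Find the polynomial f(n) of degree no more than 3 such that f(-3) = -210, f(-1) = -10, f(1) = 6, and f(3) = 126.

f(n) = 6n^3 - 5n^2 + 2n + 3

Write f(n) = an^3 + bn^2 + cn + d. Substituting each data point gives a linear system:
  -27a + 9b - 3c + d = -210
  -a + b - c + d = -10
  a + b + c + d = 6
  27a + 9b + 3c + d = 126
Solving the system yields a = 6, b = -5, c = 2, d = 3.
So f(n) = 6n³ - 5n² + 2n + 3.
Check: f(-1) = -10. ✓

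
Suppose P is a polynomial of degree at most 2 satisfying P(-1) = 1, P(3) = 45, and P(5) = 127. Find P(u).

P(u) = 5u^2 + u - 3

Write P(u) = au^2 + bu + c. Substituting each data point gives a linear system:
  a - b + c = 1
  9a + 3b + c = 45
  25a + 5b + c = 127
Solving the system yields a = 5, b = 1, c = -3.
So P(u) = 5u^2 + u - 3.
Check: P(5) = 127. ✓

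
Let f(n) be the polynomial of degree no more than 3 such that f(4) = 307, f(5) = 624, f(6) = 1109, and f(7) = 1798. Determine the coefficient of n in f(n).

Write f(n) = an^3 + bn^2 + cn + d. Substituting each data point gives a linear system:
  64a + 16b + 4c + d = 307
  125a + 25b + 5c + d = 624
  216a + 36b + 6c + d = 1109
  343a + 49b + 7c + d = 1798
Solving the system yields a = 6, b = -6, c = 5, d = -1.
So f(n) = 6n³ - 6n² + 5n - 1.
The coefficient of n is 5.

5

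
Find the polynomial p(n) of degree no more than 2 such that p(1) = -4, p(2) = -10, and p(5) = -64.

p(n) = -3n^2 + 3n - 4

Write p(n) = an^2 + bn + c. Substituting each data point gives a linear system:
  a + b + c = -4
  4a + 2b + c = -10
  25a + 5b + c = -64
Solving the system yields a = -3, b = 3, c = -4.
So p(n) = -3n^2 + 3n - 4.
Check: p(5) = -64. ✓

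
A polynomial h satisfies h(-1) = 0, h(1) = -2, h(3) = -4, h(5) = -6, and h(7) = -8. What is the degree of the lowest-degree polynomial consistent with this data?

1

Forward differences of the values at u = -1, 1, 3, 5, 7:
  h  : 0  -2  -4  -6  -8
  Δ  : -2  -2  -2  -2
  Δ^2: 0  0  0
  Δ^3: 0  0
  Δ^4: 0
The first differences are constant (-2) and nonzero, while all higher differences vanish, so the minimal degree is 1.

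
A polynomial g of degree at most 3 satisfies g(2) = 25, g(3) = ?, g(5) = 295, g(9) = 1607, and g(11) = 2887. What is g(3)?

71

The 4 known points determine the degree-3 polynomial uniquely.
Write g(s) = as^3 + bs^2 + cs + d. Substituting each data point gives a linear system:
  8a + 4b + 2c + d = 25
  125a + 25b + 5c + d = 295
  729a + 81b + 9c + d = 1607
  1331a + 121b + 11c + d = 2887
Solving the system yields a = 2, b = 2, c = -2, d = 5.
So g(s) = 2s^3 + 2s^2 - 2s + 5.
Then g(3) = 71.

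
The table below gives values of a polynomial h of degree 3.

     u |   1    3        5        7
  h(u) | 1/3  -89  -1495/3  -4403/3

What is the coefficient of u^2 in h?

Write h(u) = au^3 + bu^2 + cu + d. Substituting each data point gives a linear system:
  a + b + c + d = 1/3
  27a + 9b + 3c + d = -89
  125a + 25b + 5c + d = -1495/3
  343a + 49b + 7c + d = -4403/3
Solving the system yields a = -5, b = 5, c = 1/3, d = 0.
So h(u) = -5u^3 + 5u^2 + (1/3)u.
The coefficient of u^2 is 5.

5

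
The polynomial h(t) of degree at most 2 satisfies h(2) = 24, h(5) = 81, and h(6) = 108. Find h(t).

h(t) = 2t^2 + 5t + 6

Using the Lagrange interpolation formula with nodes 2, 5, 6:
  L_0(t) = (t - 5)(t - 6) / 12
  L_1(t) = (t - 2)(t - 6) / -3
  L_2(t) = (t - 2)(t - 5) / 4
Then h(t) = 24·L_0(t) + 81·L_1(t) + 108·L_2(t).
Expanding and collecting terms gives h(t) = 2t^2 + 5t + 6.
Check: h(2) = 24. ✓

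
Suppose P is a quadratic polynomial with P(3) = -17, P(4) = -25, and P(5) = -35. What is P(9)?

Forward differences of the values at s = 3, 4, 5:
  P  : -17  -25  -35
  Δ  : -8  -10
  Δ^2: -2
The second differences are constant, confirming degree 2.
Interpolating (Newton forward form) and evaluating at s = 9 gives P(9) = -95.

-95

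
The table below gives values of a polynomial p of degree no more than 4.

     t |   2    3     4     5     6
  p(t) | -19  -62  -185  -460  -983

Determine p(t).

Write p(t) = at^4 + bt^3 + ct^2 + dt + e. Substituting each data point gives a linear system:
  16a + 8b + 4c + 2d + e = -19
  81a + 27b + 9c + 3d + e = -62
  256a + 64b + 16c + 4d + e = -185
  625a + 125b + 25c + 5d + e = -460
  1296a + 216b + 36c + 6d + e = -983
Solving the system yields a = -1, b = 2, c = -3, d = -1, e = -5.
So p(t) = -t^4 + 2t^3 - 3t^2 - t - 5.
Check: p(2) = -19. ✓

p(t) = -t^4 + 2t^3 - 3t^2 - t - 5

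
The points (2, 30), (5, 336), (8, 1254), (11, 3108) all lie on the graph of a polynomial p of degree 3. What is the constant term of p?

Write p(x) = ax^3 + bx^2 + cx + d. Substituting each data point gives a linear system:
  8a + 4b + 2c + d = 30
  125a + 25b + 5c + d = 336
  512a + 64b + 8c + d = 1254
  1331a + 121b + 11c + d = 3108
Solving the system yields a = 2, b = 4, c = -4, d = 6.
So p(x) = 2x^3 + 4x^2 - 4x + 6.
The constant term is 6.

6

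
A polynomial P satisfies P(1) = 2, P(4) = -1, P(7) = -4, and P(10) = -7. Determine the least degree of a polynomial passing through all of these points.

Forward differences of the values at t = 1, 4, 7, 10:
  P  : 2  -1  -4  -7
  Δ  : -3  -3  -3
  Δ^2: 0  0
  Δ^3: 0
The first differences are constant (-3) and nonzero, while all higher differences vanish, so the minimal degree is 1.

1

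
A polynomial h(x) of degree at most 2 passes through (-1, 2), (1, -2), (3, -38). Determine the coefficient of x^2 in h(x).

-4

Write h(x) = ax^2 + bx + c. Substituting each data point gives a linear system:
  a - b + c = 2
  a + b + c = -2
  9a + 3b + c = -38
Solving the system yields a = -4, b = -2, c = 4.
So h(x) = -4x² - 2x + 4.
The leading coefficient is -4.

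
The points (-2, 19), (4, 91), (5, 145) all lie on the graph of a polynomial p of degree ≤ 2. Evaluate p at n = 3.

49

Write p(n) = an^2 + bn + c. Substituting each data point gives a linear system:
  4a - 2b + c = 19
  16a + 4b + c = 91
  25a + 5b + c = 145
Solving the system yields a = 6, b = 0, c = -5.
So p(n) = 6n^2 - 5.
Then p(3) = 49.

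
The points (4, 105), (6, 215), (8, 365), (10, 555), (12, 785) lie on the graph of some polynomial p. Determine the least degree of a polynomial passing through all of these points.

2

Forward differences of the values at s = 4, 6, 8, 10, 12:
  p  : 105  215  365  555  785
  Δ  : 110  150  190  230
  Δ^2: 40  40  40
  Δ^3: 0  0
  Δ^4: 0
The second differences are constant (40) and nonzero, while all higher differences vanish, so the minimal degree is 2.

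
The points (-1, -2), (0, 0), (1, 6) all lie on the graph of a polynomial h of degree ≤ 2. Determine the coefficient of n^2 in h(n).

2

Write h(n) = an^2 + bn + c. Substituting each data point gives a linear system:
  a - b + c = -2
  c = 0
  a + b + c = 6
Solving the system yields a = 2, b = 4, c = 0.
So h(n) = 2n² + 4n.
The leading coefficient is 2.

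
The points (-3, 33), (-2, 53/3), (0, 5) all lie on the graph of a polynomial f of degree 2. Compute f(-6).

115

Using the Lagrange interpolation formula with nodes -3, -2, 0:
  L_0(t) = (t + 2)t / 3
  L_1(t) = (t + 3)t / -2
  L_2(t) = (t + 3)(t + 2) / 6
Then f(t) = 33·L_0(t) + 53/3·L_1(t) + 5·L_2(t).
Expanding and collecting terms gives f(t) = 3t^2 - (1/3)t + 5.
Evaluating at t = -6: f(-6) = 115.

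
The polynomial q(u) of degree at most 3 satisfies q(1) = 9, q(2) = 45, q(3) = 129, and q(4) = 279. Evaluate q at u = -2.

9

Using the Lagrange interpolation formula with nodes 1, 2, 3, 4:
  L_0(u) = (u - 2)(u - 3)(u - 4) / -6
  L_1(u) = (u - 1)(u - 3)(u - 4) / 2
  L_2(u) = (u - 1)(u - 2)(u - 4) / -2
  L_3(u) = (u - 1)(u - 2)(u - 3) / 6
Then q(u) = 9·L_0(u) + 45·L_1(u) + 129·L_2(u) + 279·L_3(u).
Expanding and collecting terms gives q(u) = 3u^3 + 6u^2 - 3u + 3.
Evaluating at u = -2: q(-2) = 9.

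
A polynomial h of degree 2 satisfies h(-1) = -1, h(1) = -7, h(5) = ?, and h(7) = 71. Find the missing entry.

The 3 known points determine the degree-2 polynomial uniquely.
Write h(n) = an^2 + bn + c. Substituting each data point gives a linear system:
  a - b + c = -1
  a + b + c = -7
  49a + 7b + c = 71
Solving the system yields a = 2, b = -3, c = -6.
So h(n) = 2n² - 3n - 6.
Then h(5) = 29.

29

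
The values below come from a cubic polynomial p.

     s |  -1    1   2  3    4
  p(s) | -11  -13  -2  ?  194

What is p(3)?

57

The 4 known points determine the degree-3 polynomial uniquely.
Write p(s) = as^3 + bs^2 + cs + d. Substituting each data point gives a linear system:
  -a + b - c + d = -11
  a + b + c + d = -13
  8a + 4b + 2c + d = -2
  64a + 16b + 4c + d = 194
Solving the system yields a = 5, b = -6, c = -6, d = -6.
So p(s) = 5s^3 - 6s^2 - 6s - 6.
Then p(3) = 57.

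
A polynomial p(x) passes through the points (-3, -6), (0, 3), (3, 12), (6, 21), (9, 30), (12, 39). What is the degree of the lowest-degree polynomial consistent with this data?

1

Forward differences of the values at x = -3, 0, 3, 6, 9, 12:
  p  : -6  3  12  21  30  39
  Δ  : 9  9  9  9  9
  Δ^2: 0  0  0  0
  Δ^3: 0  0  0
  Δ^4: 0  0
  Δ^5: 0
The first differences are constant (9) and nonzero, while all higher differences vanish, so the minimal degree is 1.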